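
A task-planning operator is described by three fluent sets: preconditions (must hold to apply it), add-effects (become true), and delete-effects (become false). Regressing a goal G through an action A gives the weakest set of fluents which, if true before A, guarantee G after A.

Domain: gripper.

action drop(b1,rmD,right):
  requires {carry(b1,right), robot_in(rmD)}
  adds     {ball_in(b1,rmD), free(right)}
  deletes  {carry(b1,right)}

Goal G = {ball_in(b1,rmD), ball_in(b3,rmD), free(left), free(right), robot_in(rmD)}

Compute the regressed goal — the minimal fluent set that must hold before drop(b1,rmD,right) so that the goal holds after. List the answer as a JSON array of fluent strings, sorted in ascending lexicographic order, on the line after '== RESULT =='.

Compute (G \ add) ∪ pre:
  G ∩ del = {}  (empty — regression defined)
  G \ add = {ball_in(b1,rmD), ball_in(b3,rmD), free(left), free(right), robot_in(rmD)} \ {ball_in(b1,rmD), free(right)} = {ball_in(b3,rmD), free(left), robot_in(rmD)}
  ∪ pre   = {ball_in(b3,rmD), free(left), robot_in(rmD)} ∪ {carry(b1,right), robot_in(rmD)}
          = {ball_in(b3,rmD), carry(b1,right), free(left), robot_in(rmD)}

== RESULT ==
["ball_in(b3,rmD)", "carry(b1,right)", "free(left)", "robot_in(rmD)"]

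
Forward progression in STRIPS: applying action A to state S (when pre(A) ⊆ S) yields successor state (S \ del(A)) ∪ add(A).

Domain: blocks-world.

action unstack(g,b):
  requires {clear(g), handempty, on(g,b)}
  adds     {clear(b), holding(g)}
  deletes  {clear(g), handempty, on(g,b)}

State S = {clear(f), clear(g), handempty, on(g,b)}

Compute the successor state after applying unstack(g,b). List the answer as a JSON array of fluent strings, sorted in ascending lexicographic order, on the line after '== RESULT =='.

Progress:
  pre ⊆ S: {clear(g), handempty, on(g,b)} ⊆ S  — applicable
  S \ del = {clear(f)}
  ∪ add   = {clear(b), clear(f), holding(g)}

== RESULT ==
["clear(b)", "clear(f)", "holding(g)"]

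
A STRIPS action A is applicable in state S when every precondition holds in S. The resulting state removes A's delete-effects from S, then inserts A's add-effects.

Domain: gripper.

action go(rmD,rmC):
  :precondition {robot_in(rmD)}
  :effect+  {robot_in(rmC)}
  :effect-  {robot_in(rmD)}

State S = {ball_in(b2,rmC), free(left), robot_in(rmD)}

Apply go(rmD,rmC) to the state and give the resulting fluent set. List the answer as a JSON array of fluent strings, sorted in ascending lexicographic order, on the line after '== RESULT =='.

Compute (S \ del) ∪ add:
  pre ⊆ S: {robot_in(rmD)} ⊆ S  — applicable
  S \ del = {ball_in(b2,rmC), free(left)}
  ∪ add   = {ball_in(b2,rmC), free(left), robot_in(rmC)}

== RESULT ==
["ball_in(b2,rmC)", "free(left)", "robot_in(rmC)"]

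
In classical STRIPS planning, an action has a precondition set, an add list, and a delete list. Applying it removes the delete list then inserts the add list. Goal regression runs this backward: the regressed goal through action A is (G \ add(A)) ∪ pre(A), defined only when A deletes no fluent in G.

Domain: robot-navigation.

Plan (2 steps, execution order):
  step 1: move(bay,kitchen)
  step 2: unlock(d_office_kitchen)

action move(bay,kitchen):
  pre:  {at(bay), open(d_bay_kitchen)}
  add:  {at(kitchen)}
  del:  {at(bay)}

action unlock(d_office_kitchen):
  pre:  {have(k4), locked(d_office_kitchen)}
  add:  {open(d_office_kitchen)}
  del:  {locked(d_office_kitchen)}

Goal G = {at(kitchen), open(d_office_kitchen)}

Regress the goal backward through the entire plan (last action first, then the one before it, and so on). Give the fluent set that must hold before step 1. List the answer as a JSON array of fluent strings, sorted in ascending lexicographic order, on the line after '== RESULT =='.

Regress step by step:
  through step 2 (unlock(d_office_kitchen)): drop {open(d_office_kitchen)}, keep {at(kitchen)}, require {have(k4), locked(d_office_kitchen)}
    → {at(kitchen), have(k4), locked(d_office_kitchen)}
  through step 1 (move(bay,kitchen)): drop {at(kitchen)}, keep {have(k4), locked(d_office_kitchen)}, require {at(bay), open(d_bay_kitchen)}
    → {at(bay), have(k4), locked(d_office_kitchen), open(d_bay_kitchen)}

== RESULT ==
["at(bay)", "have(k4)", "locked(d_office_kitchen)", "open(d_bay_kitchen)"]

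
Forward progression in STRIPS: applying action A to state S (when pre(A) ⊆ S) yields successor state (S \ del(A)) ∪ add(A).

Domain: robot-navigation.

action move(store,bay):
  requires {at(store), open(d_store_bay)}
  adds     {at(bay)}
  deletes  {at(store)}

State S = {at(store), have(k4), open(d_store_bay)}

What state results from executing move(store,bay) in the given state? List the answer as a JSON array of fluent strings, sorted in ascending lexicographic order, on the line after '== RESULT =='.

Compute (S \ del) ∪ add:
  pre ⊆ S: {at(store), open(d_store_bay)} ⊆ S  — applicable
  S \ del = {have(k4), open(d_store_bay)}
  ∪ add   = {at(bay), have(k4), open(d_store_bay)}

== RESULT ==
["at(bay)", "have(k4)", "open(d_store_bay)"]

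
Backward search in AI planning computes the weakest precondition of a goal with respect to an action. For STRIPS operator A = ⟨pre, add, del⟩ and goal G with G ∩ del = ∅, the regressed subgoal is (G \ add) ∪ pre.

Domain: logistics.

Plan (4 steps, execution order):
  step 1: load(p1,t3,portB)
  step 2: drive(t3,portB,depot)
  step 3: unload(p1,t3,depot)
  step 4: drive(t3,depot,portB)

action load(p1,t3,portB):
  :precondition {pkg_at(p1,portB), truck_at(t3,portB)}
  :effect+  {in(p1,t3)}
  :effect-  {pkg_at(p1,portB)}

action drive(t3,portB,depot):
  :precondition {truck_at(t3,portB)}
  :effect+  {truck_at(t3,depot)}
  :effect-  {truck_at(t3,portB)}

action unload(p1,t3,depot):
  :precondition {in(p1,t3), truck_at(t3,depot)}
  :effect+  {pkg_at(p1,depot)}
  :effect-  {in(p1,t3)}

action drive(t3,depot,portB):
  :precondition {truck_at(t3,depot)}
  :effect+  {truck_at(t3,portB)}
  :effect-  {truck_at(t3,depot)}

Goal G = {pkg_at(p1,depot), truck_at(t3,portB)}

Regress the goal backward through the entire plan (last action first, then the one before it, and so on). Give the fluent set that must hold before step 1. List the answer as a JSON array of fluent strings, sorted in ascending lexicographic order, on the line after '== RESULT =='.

Regress step by step:
  through step 4 (drive(t3,depot,portB)): drop {truck_at(t3,portB)}, keep {pkg_at(p1,depot)}, require {truck_at(t3,depot)}
    → {pkg_at(p1,depot), truck_at(t3,depot)}
  through step 3 (unload(p1,t3,depot)): drop {pkg_at(p1,depot)}, keep {truck_at(t3,depot)}, require {in(p1,t3), truck_at(t3,depot)}
    → {in(p1,t3), truck_at(t3,depot)}
  through step 2 (drive(t3,portB,depot)): drop {truck_at(t3,depot)}, keep {in(p1,t3)}, require {truck_at(t3,portB)}
    → {in(p1,t3), truck_at(t3,portB)}
  through step 1 (load(p1,t3,portB)): drop {in(p1,t3)}, keep {truck_at(t3,portB)}, require {pkg_at(p1,portB), truck_at(t3,portB)}
    → {pkg_at(p1,portB), truck_at(t3,portB)}

== RESULT ==
["pkg_at(p1,portB)", "truck_at(t3,portB)"]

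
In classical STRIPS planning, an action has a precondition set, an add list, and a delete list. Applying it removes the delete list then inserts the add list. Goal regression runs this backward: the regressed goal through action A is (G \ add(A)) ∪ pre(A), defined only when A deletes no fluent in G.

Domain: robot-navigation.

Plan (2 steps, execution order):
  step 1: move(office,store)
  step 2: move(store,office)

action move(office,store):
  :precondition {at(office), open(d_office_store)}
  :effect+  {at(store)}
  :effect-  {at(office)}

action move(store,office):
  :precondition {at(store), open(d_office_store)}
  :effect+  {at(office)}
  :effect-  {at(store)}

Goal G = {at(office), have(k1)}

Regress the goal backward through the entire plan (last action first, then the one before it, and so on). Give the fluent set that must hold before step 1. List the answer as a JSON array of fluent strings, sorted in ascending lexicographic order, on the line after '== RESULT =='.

Work backward from the goal:
  through step 2 (move(store,office)): drop {at(office)}, keep {have(k1)}, require {at(store), open(d_office_store)}
    → {at(store), have(k1), open(d_office_store)}
  through step 1 (move(office,store)): drop {at(store)}, keep {have(k1), open(d_office_store)}, require {at(office), open(d_office_store)}
    → {at(office), have(k1), open(d_office_store)}

== RESULT ==
["at(office)", "have(k1)", "open(d_office_store)"]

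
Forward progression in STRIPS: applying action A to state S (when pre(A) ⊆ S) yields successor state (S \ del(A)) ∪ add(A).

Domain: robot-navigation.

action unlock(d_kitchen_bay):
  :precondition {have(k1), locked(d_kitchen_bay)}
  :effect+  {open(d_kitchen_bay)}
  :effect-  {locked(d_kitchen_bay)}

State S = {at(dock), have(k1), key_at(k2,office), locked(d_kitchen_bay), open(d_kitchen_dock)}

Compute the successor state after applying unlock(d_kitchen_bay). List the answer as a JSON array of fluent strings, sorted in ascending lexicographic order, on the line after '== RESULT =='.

Compute (S \ del) ∪ add:
  pre ⊆ S: {have(k1), locked(d_kitchen_bay)} ⊆ S  — applicable
  S \ del = {at(dock), have(k1), key_at(k2,office), open(d_kitchen_dock)}
  ∪ add   = {at(dock), have(k1), key_at(k2,office), open(d_kitchen_bay), open(d_kitchen_dock)}

== RESULT ==
["at(dock)", "have(k1)", "key_at(k2,office)", "open(d_kitchen_bay)", "open(d_kitchen_dock)"]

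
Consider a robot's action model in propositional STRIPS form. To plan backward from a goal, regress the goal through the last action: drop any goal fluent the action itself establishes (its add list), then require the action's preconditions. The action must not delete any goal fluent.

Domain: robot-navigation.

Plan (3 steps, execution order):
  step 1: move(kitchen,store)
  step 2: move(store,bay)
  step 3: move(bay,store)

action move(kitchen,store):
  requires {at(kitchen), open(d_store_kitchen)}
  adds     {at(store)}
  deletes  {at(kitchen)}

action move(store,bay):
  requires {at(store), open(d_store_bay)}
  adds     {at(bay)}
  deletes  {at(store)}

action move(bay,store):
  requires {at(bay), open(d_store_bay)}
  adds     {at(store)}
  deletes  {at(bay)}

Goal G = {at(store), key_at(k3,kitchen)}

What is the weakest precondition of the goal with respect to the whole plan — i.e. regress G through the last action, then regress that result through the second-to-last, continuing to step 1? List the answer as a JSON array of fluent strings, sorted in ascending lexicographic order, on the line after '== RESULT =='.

Work backward from the goal:
  through step 3 (move(bay,store)): drop {at(store)}, keep {key_at(k3,kitchen)}, require {at(bay), open(d_store_bay)}
    → {at(bay), key_at(k3,kitchen), open(d_store_bay)}
  through step 2 (move(store,bay)): drop {at(bay)}, keep {key_at(k3,kitchen), open(d_store_bay)}, require {at(store), open(d_store_bay)}
    → {at(store), key_at(k3,kitchen), open(d_store_bay)}
  through step 1 (move(kitchen,store)): drop {at(store)}, keep {key_at(k3,kitchen), open(d_store_bay)}, require {at(kitchen), open(d_store_kitchen)}
    → {at(kitchen), key_at(k3,kitchen), open(d_store_bay), open(d_store_kitchen)}

== RESULT ==
["at(kitchen)", "key_at(k3,kitchen)", "open(d_store_bay)", "open(d_store_kitchen)"]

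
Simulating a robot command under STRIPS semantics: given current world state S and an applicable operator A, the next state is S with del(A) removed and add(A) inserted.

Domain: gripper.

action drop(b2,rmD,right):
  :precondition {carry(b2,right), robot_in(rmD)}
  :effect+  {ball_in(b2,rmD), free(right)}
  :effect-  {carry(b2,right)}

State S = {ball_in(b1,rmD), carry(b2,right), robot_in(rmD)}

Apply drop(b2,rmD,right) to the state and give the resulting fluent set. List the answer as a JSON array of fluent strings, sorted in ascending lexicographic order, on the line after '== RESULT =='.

Progress:
  pre ⊆ S: {carry(b2,right), robot_in(rmD)} ⊆ S  — applicable
  S \ del = {ball_in(b1,rmD), robot_in(rmD)}
  ∪ add   = {ball_in(b1,rmD), ball_in(b2,rmD), free(right), robot_in(rmD)}

== RESULT ==
["ball_in(b1,rmD)", "ball_in(b2,rmD)", "free(right)", "robot_in(rmD)"]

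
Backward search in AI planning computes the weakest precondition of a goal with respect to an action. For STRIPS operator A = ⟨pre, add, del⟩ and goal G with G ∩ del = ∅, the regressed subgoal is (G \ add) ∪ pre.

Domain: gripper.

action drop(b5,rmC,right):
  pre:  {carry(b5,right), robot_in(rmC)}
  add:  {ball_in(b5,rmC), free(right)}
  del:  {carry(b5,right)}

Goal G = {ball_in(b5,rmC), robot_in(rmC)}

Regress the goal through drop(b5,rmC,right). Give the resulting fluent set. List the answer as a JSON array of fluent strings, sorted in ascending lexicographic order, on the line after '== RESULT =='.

Regress:
  G ∩ del = {}  (empty — regression defined)
  G \ add = {ball_in(b5,rmC), robot_in(rmC)} \ {ball_in(b5,rmC), free(right)} = {robot_in(rmC)}
  ∪ pre   = {robot_in(rmC)} ∪ {carry(b5,right), robot_in(rmC)}
          = {carry(b5,right), robot_in(rmC)}

== RESULT ==
["carry(b5,right)", "robot_in(rmC)"]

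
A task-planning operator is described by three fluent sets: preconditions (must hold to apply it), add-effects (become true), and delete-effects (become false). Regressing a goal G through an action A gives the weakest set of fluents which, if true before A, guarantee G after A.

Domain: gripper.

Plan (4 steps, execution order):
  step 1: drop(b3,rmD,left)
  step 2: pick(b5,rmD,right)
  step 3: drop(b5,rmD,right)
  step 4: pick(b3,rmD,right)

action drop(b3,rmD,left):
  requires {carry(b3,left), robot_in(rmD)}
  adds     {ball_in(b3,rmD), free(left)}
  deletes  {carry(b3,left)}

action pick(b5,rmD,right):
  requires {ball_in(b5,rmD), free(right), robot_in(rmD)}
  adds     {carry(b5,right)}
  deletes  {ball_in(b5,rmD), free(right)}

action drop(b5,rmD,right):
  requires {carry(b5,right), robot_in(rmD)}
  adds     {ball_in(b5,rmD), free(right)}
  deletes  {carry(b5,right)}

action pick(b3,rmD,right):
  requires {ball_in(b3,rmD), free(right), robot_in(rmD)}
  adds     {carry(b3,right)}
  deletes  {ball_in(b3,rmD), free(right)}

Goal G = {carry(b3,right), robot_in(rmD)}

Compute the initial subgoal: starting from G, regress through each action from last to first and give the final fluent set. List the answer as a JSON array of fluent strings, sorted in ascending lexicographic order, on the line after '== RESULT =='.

Regress step by step:
  through step 4 (pick(b3,rmD,right)): drop {carry(b3,right)}, keep {robot_in(rmD)}, require {ball_in(b3,rmD), free(right), robot_in(rmD)}
    → {ball_in(b3,rmD), free(right), robot_in(rmD)}
  through step 3 (drop(b5,rmD,right)): drop {free(right)}, keep {ball_in(b3,rmD), robot_in(rmD)}, require {carry(b5,right), robot_in(rmD)}
    → {ball_in(b3,rmD), carry(b5,right), robot_in(rmD)}
  through step 2 (pick(b5,rmD,right)): drop {carry(b5,right)}, keep {ball_in(b3,rmD), robot_in(rmD)}, require {ball_in(b5,rmD), free(right), robot_in(rmD)}
    → {ball_in(b3,rmD), ball_in(b5,rmD), free(right), robot_in(rmD)}
  through step 1 (drop(b3,rmD,left)): drop {ball_in(b3,rmD)}, keep {ball_in(b5,rmD), free(right), robot_in(rmD)}, require {carry(b3,left), robot_in(rmD)}
    → {ball_in(b5,rmD), carry(b3,left), free(right), robot_in(rmD)}

== RESULT ==
["ball_in(b5,rmD)", "carry(b3,left)", "free(right)", "robot_in(rmD)"]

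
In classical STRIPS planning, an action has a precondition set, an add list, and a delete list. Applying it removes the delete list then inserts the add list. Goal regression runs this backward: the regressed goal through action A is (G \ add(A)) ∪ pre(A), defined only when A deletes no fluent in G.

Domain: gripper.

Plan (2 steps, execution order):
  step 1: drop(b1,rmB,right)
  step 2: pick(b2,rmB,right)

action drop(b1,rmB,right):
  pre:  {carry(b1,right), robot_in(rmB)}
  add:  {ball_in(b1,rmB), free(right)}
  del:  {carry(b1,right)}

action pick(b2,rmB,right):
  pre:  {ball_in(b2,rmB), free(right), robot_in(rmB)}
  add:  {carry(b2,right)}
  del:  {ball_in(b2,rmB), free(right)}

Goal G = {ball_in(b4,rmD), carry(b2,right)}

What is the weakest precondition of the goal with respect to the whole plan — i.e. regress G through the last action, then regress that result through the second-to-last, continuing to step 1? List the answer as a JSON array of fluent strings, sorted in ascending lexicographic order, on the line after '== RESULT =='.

Regress step by step:
  through step 2 (pick(b2,rmB,right)): drop {carry(b2,right)}, keep {ball_in(b4,rmD)}, require {ball_in(b2,rmB), free(right), robot_in(rmB)}
    → {ball_in(b2,rmB), ball_in(b4,rmD), free(right), robot_in(rmB)}
  through step 1 (drop(b1,rmB,right)): drop {free(right)}, keep {ball_in(b2,rmB), ball_in(b4,rmD), robot_in(rmB)}, require {carry(b1,right), robot_in(rmB)}
    → {ball_in(b2,rmB), ball_in(b4,rmD), carry(b1,right), robot_in(rmB)}

== RESULT ==
["ball_in(b2,rmB)", "ball_in(b4,rmD)", "carry(b1,right)", "robot_in(rmB)"]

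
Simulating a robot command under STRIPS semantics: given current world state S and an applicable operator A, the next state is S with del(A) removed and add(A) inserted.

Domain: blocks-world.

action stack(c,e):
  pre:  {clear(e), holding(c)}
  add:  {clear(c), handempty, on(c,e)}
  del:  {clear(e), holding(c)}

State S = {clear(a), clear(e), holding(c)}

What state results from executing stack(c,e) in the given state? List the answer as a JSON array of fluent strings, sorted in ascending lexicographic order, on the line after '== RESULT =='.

Compute (S \ del) ∪ add:
  pre ⊆ S: {clear(e), holding(c)} ⊆ S  — applicable
  S \ del = {clear(a)}
  ∪ add   = {clear(a), clear(c), handempty, on(c,e)}

== RESULT ==
["clear(a)", "clear(c)", "handempty", "on(c,e)"]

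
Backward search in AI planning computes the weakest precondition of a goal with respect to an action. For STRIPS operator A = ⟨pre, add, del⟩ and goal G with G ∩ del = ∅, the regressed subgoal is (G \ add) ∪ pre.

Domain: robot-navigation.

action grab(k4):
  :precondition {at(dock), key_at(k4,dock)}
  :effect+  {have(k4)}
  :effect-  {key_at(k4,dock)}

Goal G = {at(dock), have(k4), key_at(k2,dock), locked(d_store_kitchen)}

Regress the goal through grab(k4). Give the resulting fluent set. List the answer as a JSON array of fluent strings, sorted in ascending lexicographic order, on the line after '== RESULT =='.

Compute (G \ add) ∪ pre:
  G ∩ del = {}  (empty — regression defined)
  G \ add = {at(dock), have(k4), key_at(k2,dock), locked(d_store_kitchen)} \ {have(k4)} = {at(dock), key_at(k2,dock), locked(d_store_kitchen)}
  ∪ pre   = {at(dock), key_at(k2,dock), locked(d_store_kitchen)} ∪ {at(dock), key_at(k4,dock)}
          = {at(dock), key_at(k2,dock), key_at(k4,dock), locked(d_store_kitchen)}

== RESULT ==
["at(dock)", "key_at(k2,dock)", "key_at(k4,dock)", "locked(d_store_kitchen)"]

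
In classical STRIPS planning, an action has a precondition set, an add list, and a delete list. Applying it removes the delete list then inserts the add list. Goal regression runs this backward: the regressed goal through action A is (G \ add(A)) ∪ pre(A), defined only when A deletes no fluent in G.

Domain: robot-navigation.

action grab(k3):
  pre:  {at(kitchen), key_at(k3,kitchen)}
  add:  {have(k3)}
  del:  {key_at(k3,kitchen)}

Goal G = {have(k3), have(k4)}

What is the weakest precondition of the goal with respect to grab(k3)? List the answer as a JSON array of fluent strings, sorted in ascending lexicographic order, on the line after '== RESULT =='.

Compute (G \ add) ∪ pre:
  G ∩ del = {}  (empty — regression defined)
  G \ add = {have(k3), have(k4)} \ {have(k3)} = {have(k4)}
  ∪ pre   = {have(k4)} ∪ {at(kitchen), key_at(k3,kitchen)}
          = {at(kitchen), have(k4), key_at(k3,kitchen)}

== RESULT ==
["at(kitchen)", "have(k4)", "key_at(k3,kitchen)"]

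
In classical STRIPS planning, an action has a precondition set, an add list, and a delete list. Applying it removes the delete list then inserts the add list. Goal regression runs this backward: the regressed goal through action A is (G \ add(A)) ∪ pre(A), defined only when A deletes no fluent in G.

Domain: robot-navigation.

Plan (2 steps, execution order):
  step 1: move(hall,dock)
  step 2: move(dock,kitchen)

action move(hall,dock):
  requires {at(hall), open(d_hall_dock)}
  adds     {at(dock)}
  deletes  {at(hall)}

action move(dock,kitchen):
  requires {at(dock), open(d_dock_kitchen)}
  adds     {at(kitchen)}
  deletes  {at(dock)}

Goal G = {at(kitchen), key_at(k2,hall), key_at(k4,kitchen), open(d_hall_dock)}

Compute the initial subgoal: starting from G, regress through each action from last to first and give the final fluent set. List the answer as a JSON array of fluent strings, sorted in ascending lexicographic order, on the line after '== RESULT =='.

Regress step by step:
  through step 2 (move(dock,kitchen)): drop {at(kitchen)}, keep {key_at(k2,hall), key_at(k4,kitchen), open(d_hall_dock)}, require {at(dock), open(d_dock_kitchen)}
    → {at(dock), key_at(k2,hall), key_at(k4,kitchen), open(d_dock_kitchen), open(d_hall_dock)}
  through step 1 (move(hall,dock)): drop {at(dock)}, keep {key_at(k2,hall), key_at(k4,kitchen), open(d_dock_kitchen), open(d_hall_dock)}, require {at(hall), open(d_hall_dock)}
    → {at(hall), key_at(k2,hall), key_at(k4,kitchen), open(d_dock_kitchen), open(d_hall_dock)}

== RESULT ==
["at(hall)", "key_at(k2,hall)", "key_at(k4,kitchen)", "open(d_dock_kitchen)", "open(d_hall_dock)"]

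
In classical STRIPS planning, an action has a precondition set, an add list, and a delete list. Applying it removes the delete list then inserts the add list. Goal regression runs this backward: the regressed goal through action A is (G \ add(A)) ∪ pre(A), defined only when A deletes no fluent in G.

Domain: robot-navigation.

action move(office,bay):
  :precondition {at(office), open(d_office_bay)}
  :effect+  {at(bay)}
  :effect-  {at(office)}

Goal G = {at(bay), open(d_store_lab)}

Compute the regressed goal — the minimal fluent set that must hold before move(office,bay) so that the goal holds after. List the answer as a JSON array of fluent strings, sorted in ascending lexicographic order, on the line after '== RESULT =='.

Regress:
  G ∩ del = {}  (empty — regression defined)
  G \ add = {at(bay), open(d_store_lab)} \ {at(bay)} = {open(d_store_lab)}
  ∪ pre   = {open(d_store_lab)} ∪ {at(office), open(d_office_bay)}
          = {at(office), open(d_office_bay), open(d_store_lab)}

== RESULT ==
["at(office)", "open(d_office_bay)", "open(d_store_lab)"]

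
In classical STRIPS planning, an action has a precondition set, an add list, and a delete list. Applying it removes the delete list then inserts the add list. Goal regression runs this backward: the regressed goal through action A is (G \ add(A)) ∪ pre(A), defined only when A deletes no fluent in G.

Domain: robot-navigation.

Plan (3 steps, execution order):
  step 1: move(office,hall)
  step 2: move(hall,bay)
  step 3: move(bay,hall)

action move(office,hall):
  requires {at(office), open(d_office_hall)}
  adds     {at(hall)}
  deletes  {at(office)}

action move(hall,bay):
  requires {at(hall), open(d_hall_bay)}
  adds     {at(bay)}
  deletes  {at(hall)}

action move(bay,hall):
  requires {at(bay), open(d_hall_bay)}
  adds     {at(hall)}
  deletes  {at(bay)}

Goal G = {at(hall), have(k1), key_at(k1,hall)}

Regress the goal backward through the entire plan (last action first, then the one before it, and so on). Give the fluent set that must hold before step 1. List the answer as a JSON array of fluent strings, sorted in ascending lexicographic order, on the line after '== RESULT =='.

Regress step by step:
  through step 3 (move(bay,hall)): drop {at(hall)}, keep {have(k1), key_at(k1,hall)}, require {at(bay), open(d_hall_bay)}
    → {at(bay), have(k1), key_at(k1,hall), open(d_hall_bay)}
  through step 2 (move(hall,bay)): drop {at(bay)}, keep {have(k1), key_at(k1,hall), open(d_hall_bay)}, require {at(hall), open(d_hall_bay)}
    → {at(hall), have(k1), key_at(k1,hall), open(d_hall_bay)}
  through step 1 (move(office,hall)): drop {at(hall)}, keep {have(k1), key_at(k1,hall), open(d_hall_bay)}, require {at(office), open(d_office_hall)}
    → {at(office), have(k1), key_at(k1,hall), open(d_hall_bay), open(d_office_hall)}

== RESULT ==
["at(office)", "have(k1)", "key_at(k1,hall)", "open(d_hall_bay)", "open(d_office_hall)"]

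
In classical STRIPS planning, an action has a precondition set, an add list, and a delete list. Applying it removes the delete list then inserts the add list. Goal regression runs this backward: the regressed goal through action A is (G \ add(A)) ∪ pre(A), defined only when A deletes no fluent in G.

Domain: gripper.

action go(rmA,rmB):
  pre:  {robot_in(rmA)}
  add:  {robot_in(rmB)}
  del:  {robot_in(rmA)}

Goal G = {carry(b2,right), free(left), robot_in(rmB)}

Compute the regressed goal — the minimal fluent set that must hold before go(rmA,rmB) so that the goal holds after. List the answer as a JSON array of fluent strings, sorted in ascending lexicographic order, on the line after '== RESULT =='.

Compute (G \ add) ∪ pre:
  G ∩ del = {}  (empty — regression defined)
  G \ add = {carry(b2,right), free(left), robot_in(rmB)} \ {robot_in(rmB)} = {carry(b2,right), free(left)}
  ∪ pre   = {carry(b2,right), free(left)} ∪ {robot_in(rmA)}
          = {carry(b2,right), free(left), robot_in(rmA)}

== RESULT ==
["carry(b2,right)", "free(left)", "robot_in(rmA)"]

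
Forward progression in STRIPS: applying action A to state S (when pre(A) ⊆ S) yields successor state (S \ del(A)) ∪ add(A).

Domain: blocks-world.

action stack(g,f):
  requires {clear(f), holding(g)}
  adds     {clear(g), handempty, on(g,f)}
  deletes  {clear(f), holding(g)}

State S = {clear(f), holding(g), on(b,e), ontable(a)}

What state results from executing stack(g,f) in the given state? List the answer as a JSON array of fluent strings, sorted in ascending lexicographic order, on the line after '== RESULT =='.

Progress:
  pre ⊆ S: {clear(f), holding(g)} ⊆ S  — applicable
  S \ del = {on(b,e), ontable(a)}
  ∪ add   = {clear(g), handempty, on(b,e), on(g,f), ontable(a)}

== RESULT ==
["clear(g)", "handempty", "on(b,e)", "on(g,f)", "ontable(a)"]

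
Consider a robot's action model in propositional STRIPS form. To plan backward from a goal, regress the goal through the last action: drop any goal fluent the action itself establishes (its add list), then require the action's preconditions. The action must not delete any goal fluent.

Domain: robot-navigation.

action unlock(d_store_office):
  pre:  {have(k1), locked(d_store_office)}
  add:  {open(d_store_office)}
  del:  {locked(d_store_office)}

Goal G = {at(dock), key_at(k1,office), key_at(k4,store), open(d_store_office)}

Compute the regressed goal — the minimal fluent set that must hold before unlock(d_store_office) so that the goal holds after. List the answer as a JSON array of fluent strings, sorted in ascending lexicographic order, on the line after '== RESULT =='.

Regress:
  G ∩ del = {}  (empty — regression defined)
  G \ add = {at(dock), key_at(k1,office), key_at(k4,store), open(d_store_office)} \ {open(d_store_office)} = {at(dock), key_at(k1,office), key_at(k4,store)}
  ∪ pre   = {at(dock), key_at(k1,office), key_at(k4,store)} ∪ {have(k1), locked(d_store_office)}
          = {at(dock), have(k1), key_at(k1,office), key_at(k4,store), locked(d_store_office)}

== RESULT ==
["at(dock)", "have(k1)", "key_at(k1,office)", "key_at(k4,store)", "locked(d_store_office)"]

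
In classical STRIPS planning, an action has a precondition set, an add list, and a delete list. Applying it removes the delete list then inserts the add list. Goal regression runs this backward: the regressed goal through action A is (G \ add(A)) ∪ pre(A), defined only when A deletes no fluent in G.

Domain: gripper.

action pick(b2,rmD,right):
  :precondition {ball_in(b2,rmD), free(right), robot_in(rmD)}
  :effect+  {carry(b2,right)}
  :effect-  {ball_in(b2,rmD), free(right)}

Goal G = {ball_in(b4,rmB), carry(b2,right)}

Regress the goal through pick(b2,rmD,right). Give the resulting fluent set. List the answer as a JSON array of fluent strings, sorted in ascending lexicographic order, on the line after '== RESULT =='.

Regress:
  G ∩ del = {}  (empty — regression defined)
  G \ add = {ball_in(b4,rmB), carry(b2,right)} \ {carry(b2,right)} = {ball_in(b4,rmB)}
  ∪ pre   = {ball_in(b4,rmB)} ∪ {ball_in(b2,rmD), free(right), robot_in(rmD)}
          = {ball_in(b2,rmD), ball_in(b4,rmB), free(right), robot_in(rmD)}

== RESULT ==
["ball_in(b2,rmD)", "ball_in(b4,rmB)", "free(right)", "robot_in(rmD)"]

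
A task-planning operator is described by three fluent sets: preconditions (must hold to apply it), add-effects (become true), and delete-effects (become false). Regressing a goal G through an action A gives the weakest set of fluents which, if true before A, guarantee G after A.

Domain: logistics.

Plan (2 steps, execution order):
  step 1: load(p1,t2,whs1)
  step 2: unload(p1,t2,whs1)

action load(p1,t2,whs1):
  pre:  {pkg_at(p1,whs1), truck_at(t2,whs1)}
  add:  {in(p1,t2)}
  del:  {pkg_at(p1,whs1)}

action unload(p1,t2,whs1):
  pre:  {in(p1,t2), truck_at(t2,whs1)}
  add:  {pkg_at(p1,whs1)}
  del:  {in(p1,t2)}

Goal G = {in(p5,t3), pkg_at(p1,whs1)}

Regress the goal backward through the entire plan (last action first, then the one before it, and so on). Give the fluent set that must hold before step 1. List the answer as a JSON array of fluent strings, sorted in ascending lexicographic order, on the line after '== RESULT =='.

Regress step by step:
  through step 2 (unload(p1,t2,whs1)): drop {pkg_at(p1,whs1)}, keep {in(p5,t3)}, require {in(p1,t2), truck_at(t2,whs1)}
    → {in(p1,t2), in(p5,t3), truck_at(t2,whs1)}
  through step 1 (load(p1,t2,whs1)): drop {in(p1,t2)}, keep {in(p5,t3), truck_at(t2,whs1)}, require {pkg_at(p1,whs1), truck_at(t2,whs1)}
    → {in(p5,t3), pkg_at(p1,whs1), truck_at(t2,whs1)}

== RESULT ==
["in(p5,t3)", "pkg_at(p1,whs1)", "truck_at(t2,whs1)"]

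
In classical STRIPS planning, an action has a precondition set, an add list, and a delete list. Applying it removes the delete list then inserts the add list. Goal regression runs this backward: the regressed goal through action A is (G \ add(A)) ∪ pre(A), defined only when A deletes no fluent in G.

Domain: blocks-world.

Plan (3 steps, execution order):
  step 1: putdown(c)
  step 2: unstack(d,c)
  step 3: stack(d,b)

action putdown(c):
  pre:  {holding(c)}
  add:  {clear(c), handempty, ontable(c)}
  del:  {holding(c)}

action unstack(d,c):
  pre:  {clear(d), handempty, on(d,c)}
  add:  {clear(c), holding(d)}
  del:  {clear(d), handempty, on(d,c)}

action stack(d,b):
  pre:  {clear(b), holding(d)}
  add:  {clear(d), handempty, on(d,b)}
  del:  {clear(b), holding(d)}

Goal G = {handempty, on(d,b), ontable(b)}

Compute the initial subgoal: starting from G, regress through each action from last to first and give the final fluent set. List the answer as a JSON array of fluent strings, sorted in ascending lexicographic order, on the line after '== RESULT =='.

Regress step by step:
  through step 3 (stack(d,b)): drop {handempty, on(d,b)}, keep {ontable(b)}, require {clear(b), holding(d)}
    → {clear(b), holding(d), ontable(b)}
  through step 2 (unstack(d,c)): drop {holding(d)}, keep {clear(b), ontable(b)}, require {clear(d), handempty, on(d,c)}
    → {clear(b), clear(d), handempty, on(d,c), ontable(b)}
  through step 1 (putdown(c)): drop {handempty}, keep {clear(b), clear(d), on(d,c), ontable(b)}, require {holding(c)}
    → {clear(b), clear(d), holding(c), on(d,c), ontable(b)}

== RESULT ==
["clear(b)", "clear(d)", "holding(c)", "on(d,c)", "ontable(b)"]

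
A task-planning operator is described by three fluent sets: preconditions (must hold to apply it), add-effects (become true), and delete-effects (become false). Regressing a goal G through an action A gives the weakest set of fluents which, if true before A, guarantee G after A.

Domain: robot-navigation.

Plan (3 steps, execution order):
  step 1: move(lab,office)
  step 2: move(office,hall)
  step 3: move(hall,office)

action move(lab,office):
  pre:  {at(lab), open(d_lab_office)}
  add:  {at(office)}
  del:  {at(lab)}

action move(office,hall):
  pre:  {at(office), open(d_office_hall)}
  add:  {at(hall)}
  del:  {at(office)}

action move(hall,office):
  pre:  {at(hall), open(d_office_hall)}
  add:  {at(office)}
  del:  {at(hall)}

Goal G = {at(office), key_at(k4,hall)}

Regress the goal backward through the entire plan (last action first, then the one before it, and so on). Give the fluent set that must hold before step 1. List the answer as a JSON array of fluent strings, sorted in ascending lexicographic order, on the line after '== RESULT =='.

Work backward from the goal:
  through step 3 (move(hall,office)): drop {at(office)}, keep {key_at(k4,hall)}, require {at(hall), open(d_office_hall)}
    → {at(hall), key_at(k4,hall), open(d_office_hall)}
  through step 2 (move(office,hall)): drop {at(hall)}, keep {key_at(k4,hall), open(d_office_hall)}, require {at(office), open(d_office_hall)}
    → {at(office), key_at(k4,hall), open(d_office_hall)}
  through step 1 (move(lab,office)): drop {at(office)}, keep {key_at(k4,hall), open(d_office_hall)}, require {at(lab), open(d_lab_office)}
    → {at(lab), key_at(k4,hall), open(d_lab_office), open(d_office_hall)}

== RESULT ==
["at(lab)", "key_at(k4,hall)", "open(d_lab_office)", "open(d_office_hall)"]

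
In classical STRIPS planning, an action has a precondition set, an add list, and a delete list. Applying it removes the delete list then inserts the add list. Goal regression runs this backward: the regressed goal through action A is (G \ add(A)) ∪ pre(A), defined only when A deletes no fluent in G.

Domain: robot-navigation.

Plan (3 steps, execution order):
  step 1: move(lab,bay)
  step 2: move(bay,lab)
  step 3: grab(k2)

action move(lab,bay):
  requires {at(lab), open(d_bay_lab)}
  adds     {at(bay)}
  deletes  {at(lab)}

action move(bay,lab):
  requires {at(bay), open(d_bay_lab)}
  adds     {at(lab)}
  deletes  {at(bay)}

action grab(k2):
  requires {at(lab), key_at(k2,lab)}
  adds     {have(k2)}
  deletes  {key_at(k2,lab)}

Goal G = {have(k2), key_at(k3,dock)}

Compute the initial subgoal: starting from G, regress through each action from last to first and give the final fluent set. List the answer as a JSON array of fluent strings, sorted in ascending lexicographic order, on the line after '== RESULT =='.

Work backward from the goal:
  through step 3 (grab(k2)): drop {have(k2)}, keep {key_at(k3,dock)}, require {at(lab), key_at(k2,lab)}
    → {at(lab), key_at(k2,lab), key_at(k3,dock)}
  through step 2 (move(bay,lab)): drop {at(lab)}, keep {key_at(k2,lab), key_at(k3,dock)}, require {at(bay), open(d_bay_lab)}
    → {at(bay), key_at(k2,lab), key_at(k3,dock), open(d_bay_lab)}
  through step 1 (move(lab,bay)): drop {at(bay)}, keep {key_at(k2,lab), key_at(k3,dock), open(d_bay_lab)}, require {at(lab), open(d_bay_lab)}
    → {at(lab), key_at(k2,lab), key_at(k3,dock), open(d_bay_lab)}

== RESULT ==
["at(lab)", "key_at(k2,lab)", "key_at(k3,dock)", "open(d_bay_lab)"]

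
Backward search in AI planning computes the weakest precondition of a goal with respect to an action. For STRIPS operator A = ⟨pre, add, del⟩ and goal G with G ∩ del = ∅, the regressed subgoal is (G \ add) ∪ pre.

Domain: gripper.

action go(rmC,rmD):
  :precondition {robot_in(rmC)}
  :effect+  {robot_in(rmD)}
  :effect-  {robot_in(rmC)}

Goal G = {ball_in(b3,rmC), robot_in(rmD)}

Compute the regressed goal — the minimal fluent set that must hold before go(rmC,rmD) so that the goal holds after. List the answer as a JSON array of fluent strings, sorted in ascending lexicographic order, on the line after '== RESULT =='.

Regress:
  G ∩ del = {}  (empty — regression defined)
  G \ add = {ball_in(b3,rmC), robot_in(rmD)} \ {robot_in(rmD)} = {ball_in(b3,rmC)}
  ∪ pre   = {ball_in(b3,rmC)} ∪ {robot_in(rmC)}
          = {ball_in(b3,rmC), robot_in(rmC)}

== RESULT ==
["ball_in(b3,rmC)", "robot_in(rmC)"]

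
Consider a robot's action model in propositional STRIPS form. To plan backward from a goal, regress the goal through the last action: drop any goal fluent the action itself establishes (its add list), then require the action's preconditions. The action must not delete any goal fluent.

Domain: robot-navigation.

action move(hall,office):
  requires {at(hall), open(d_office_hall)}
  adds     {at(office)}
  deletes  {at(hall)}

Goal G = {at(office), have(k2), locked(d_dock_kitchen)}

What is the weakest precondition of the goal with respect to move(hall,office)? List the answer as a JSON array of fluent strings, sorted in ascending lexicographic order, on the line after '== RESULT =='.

Compute (G \ add) ∪ pre:
  G ∩ del = {}  (empty — regression defined)
  G \ add = {at(office), have(k2), locked(d_dock_kitchen)} \ {at(office)} = {have(k2), locked(d_dock_kitchen)}
  ∪ pre   = {have(k2), locked(d_dock_kitchen)} ∪ {at(hall), open(d_office_hall)}
          = {at(hall), have(k2), locked(d_dock_kitchen), open(d_office_hall)}

== RESULT ==
["at(hall)", "have(k2)", "locked(d_dock_kitchen)", "open(d_office_hall)"]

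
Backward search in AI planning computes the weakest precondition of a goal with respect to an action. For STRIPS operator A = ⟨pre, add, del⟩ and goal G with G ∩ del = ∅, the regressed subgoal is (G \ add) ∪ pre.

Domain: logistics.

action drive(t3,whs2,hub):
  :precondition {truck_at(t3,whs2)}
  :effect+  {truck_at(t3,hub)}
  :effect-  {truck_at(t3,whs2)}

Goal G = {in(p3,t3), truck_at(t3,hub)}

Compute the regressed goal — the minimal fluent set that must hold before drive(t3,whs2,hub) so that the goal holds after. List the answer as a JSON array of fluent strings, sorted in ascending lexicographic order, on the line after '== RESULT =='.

Compute (G \ add) ∪ pre:
  G ∩ del = {}  (empty — regression defined)
  G \ add = {in(p3,t3), truck_at(t3,hub)} \ {truck_at(t3,hub)} = {in(p3,t3)}
  ∪ pre   = {in(p3,t3)} ∪ {truck_at(t3,whs2)}
          = {in(p3,t3), truck_at(t3,whs2)}

== RESULT ==
["in(p3,t3)", "truck_at(t3,whs2)"]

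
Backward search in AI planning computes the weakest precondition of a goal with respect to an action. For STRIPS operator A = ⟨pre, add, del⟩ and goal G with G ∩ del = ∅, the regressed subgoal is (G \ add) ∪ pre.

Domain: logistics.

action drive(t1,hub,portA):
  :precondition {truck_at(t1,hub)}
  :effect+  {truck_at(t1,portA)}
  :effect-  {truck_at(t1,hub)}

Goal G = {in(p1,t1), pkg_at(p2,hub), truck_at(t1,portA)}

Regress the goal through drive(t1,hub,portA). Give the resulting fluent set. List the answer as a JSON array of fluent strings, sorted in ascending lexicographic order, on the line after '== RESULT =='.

Regress:
  G ∩ del = {}  (empty — regression defined)
  G \ add = {in(p1,t1), pkg_at(p2,hub), truck_at(t1,portA)} \ {truck_at(t1,portA)} = {in(p1,t1), pkg_at(p2,hub)}
  ∪ pre   = {in(p1,t1), pkg_at(p2,hub)} ∪ {truck_at(t1,hub)}
          = {in(p1,t1), pkg_at(p2,hub), truck_at(t1,hub)}

== RESULT ==
["in(p1,t1)", "pkg_at(p2,hub)", "truck_at(t1,hub)"]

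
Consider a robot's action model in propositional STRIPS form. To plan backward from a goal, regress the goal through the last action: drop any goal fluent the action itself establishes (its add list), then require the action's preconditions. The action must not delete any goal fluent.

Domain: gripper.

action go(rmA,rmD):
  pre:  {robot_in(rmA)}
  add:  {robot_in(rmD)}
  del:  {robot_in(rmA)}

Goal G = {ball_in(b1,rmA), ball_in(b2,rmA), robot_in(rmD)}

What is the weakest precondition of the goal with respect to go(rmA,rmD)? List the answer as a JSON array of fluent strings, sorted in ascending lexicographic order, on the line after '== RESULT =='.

Regress:
  G ∩ del = {}  (empty — regression defined)
  G \ add = {ball_in(b1,rmA), ball_in(b2,rmA), robot_in(rmD)} \ {robot_in(rmD)} = {ball_in(b1,rmA), ball_in(b2,rmA)}
  ∪ pre   = {ball_in(b1,rmA), ball_in(b2,rmA)} ∪ {robot_in(rmA)}
          = {ball_in(b1,rmA), ball_in(b2,rmA), robot_in(rmA)}

== RESULT ==
["ball_in(b1,rmA)", "ball_in(b2,rmA)", "robot_in(rmA)"]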